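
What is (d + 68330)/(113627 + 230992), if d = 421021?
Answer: 163117/114873 ≈ 1.4200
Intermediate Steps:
(d + 68330)/(113627 + 230992) = (421021 + 68330)/(113627 + 230992) = 489351/344619 = 489351*(1/344619) = 163117/114873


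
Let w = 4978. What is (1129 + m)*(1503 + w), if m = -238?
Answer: 5774571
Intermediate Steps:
(1129 + m)*(1503 + w) = (1129 - 238)*(1503 + 4978) = 891*6481 = 5774571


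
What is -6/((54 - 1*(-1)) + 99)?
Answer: -3/77 ≈ -0.038961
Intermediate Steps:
-6/((54 - 1*(-1)) + 99) = -6/((54 + 1) + 99) = -6/(55 + 99) = -6/154 = (1/154)*(-6) = -3/77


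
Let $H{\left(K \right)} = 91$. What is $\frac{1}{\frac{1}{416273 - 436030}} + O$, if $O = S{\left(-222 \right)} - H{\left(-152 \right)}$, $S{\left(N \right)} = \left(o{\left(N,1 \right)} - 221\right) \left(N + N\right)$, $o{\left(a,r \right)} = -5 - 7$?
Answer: $83604$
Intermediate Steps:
$o{\left(a,r \right)} = -12$
$S{\left(N \right)} = - 466 N$ ($S{\left(N \right)} = \left(-12 - 221\right) \left(N + N\right) = - 233 \cdot 2 N = - 466 N$)
$O = 103361$ ($O = \left(-466\right) \left(-222\right) - 91 = 103452 - 91 = 103361$)
$\frac{1}{\frac{1}{416273 - 436030}} + O = \frac{1}{\frac{1}{416273 - 436030}} + 103361 = \frac{1}{\frac{1}{-19757}} + 103361 = \frac{1}{- \frac{1}{19757}} + 103361 = -19757 + 103361 = 83604$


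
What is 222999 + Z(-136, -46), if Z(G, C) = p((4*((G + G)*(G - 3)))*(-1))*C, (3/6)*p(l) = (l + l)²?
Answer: -8416571136233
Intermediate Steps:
p(l) = 8*l² (p(l) = 2*(l + l)² = 2*(2*l)² = 2*(4*l²) = 8*l²)
Z(G, C) = 512*C*G²*(-3 + G)² (Z(G, C) = (8*((4*((G + G)*(G - 3)))*(-1))²)*C = (8*((4*((2*G)*(-3 + G)))*(-1))²)*C = (8*((4*(2*G*(-3 + G)))*(-1))²)*C = (8*((8*G*(-3 + G))*(-1))²)*C = (8*(-8*G*(-3 + G))²)*C = (8*(64*G²*(-3 + G)²))*C = (512*G²*(-3 + G)²)*C = 512*C*G²*(-3 + G)²)
222999 + Z(-136, -46) = 222999 + 512*(-46)*(-136)²*(-3 - 136)² = 222999 + 512*(-46)*18496*(-139)² = 222999 + 512*(-46)*18496*19321 = 222999 - 8416571359232 = -8416571136233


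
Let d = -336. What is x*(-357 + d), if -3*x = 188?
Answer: 43428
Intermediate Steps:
x = -188/3 (x = -1/3*188 = -188/3 ≈ -62.667)
x*(-357 + d) = -188*(-357 - 336)/3 = -188/3*(-693) = 43428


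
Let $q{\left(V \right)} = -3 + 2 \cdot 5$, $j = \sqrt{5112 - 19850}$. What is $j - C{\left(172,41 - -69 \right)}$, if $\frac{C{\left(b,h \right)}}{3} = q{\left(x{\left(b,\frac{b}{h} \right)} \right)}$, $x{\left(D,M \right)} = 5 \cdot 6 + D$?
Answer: $-21 + i \sqrt{14738} \approx -21.0 + 121.4 i$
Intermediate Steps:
$j = i \sqrt{14738}$ ($j = \sqrt{-14738} = i \sqrt{14738} \approx 121.4 i$)
$x{\left(D,M \right)} = 30 + D$
$q{\left(V \right)} = 7$ ($q{\left(V \right)} = -3 + 10 = 7$)
$C{\left(b,h \right)} = 21$ ($C{\left(b,h \right)} = 3 \cdot 7 = 21$)
$j - C{\left(172,41 - -69 \right)} = i \sqrt{14738} - 21 = -21 + i \sqrt{14738}$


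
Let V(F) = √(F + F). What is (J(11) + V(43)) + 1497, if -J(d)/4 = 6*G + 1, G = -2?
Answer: 1541 + √86 ≈ 1550.3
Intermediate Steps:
V(F) = √2*√F (V(F) = √(2*F) = √2*√F)
J(d) = 44 (J(d) = -4*(6*(-2) + 1) = -4*(-12 + 1) = -4*(-11) = 44)
(J(11) + V(43)) + 1497 = (44 + √2*√43) + 1497 = (44 + √86) + 1497 = 1541 + √86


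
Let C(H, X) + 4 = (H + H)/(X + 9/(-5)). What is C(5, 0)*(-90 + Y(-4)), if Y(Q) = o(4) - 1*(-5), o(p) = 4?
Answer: 774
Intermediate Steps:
C(H, X) = -4 + 2*H/(-9/5 + X) (C(H, X) = -4 + (H + H)/(X + 9/(-5)) = -4 + (2*H)/(X + 9*(-1/5)) = -4 + (2*H)/(X - 9/5) = -4 + (2*H)/(-9/5 + X) = -4 + 2*H/(-9/5 + X))
Y(Q) = 9 (Y(Q) = 4 - 1*(-5) = 4 + 5 = 9)
C(5, 0)*(-90 + Y(-4)) = (2*(18 - 10*0 + 5*5)/(-9 + 5*0))*(-90 + 9) = (2*(18 + 0 + 25)/(-9 + 0))*(-81) = (2*43/(-9))*(-81) = (2*(-1/9)*43)*(-81) = -86/9*(-81) = 774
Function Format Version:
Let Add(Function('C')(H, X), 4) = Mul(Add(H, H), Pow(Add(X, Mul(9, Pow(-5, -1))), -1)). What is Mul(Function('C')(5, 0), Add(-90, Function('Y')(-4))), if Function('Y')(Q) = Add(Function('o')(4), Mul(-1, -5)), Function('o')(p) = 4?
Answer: 774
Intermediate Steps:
Function('C')(H, X) = Add(-4, Mul(2, H, Pow(Add(Rational(-9, 5), X), -1))) (Function('C')(H, X) = Add(-4, Mul(Add(H, H), Pow(Add(X, Mul(9, Pow(-5, -1))), -1))) = Add(-4, Mul(Mul(2, H), Pow(Add(X, Mul(9, Rational(-1, 5))), -1))) = Add(-4, Mul(Mul(2, H), Pow(Add(X, Rational(-9, 5)), -1))) = Add(-4, Mul(Mul(2, H), Pow(Add(Rational(-9, 5), X), -1))) = Add(-4, Mul(2, H, Pow(Add(Rational(-9, 5), X), -1))))
Function('Y')(Q) = 9 (Function('Y')(Q) = Add(4, Mul(-1, -5)) = Add(4, 5) = 9)
Mul(Function('C')(5, 0), Add(-90, Function('Y')(-4))) = Mul(Mul(2, Pow(Add(-9, Mul(5, 0)), -1), Add(18, Mul(-10, 0), Mul(5, 5))), Add(-90, 9)) = Mul(Mul(2, Pow(Add(-9, 0), -1), Add(18, 0, 25)), -81) = Mul(Mul(2, Pow(-9, -1), 43), -81) = Mul(Mul(2, Rational(-1, 9), 43), -81) = Mul(Rational(-86, 9), -81) = 774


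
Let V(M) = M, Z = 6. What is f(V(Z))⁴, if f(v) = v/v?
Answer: 1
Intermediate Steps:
f(v) = 1
f(V(Z))⁴ = 1⁴ = 1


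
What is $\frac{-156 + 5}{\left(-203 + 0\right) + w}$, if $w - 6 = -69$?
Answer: $\frac{151}{266} \approx 0.56767$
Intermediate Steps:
$w = -63$ ($w = 6 - 69 = -63$)
$\frac{-156 + 5}{\left(-203 + 0\right) + w} = \frac{-156 + 5}{\left(-203 + 0\right) - 63} = - \frac{151}{-203 - 63} = - \frac{151}{-266} = \left(-151\right) \left(- \frac{1}{266}\right) = \frac{151}{266}$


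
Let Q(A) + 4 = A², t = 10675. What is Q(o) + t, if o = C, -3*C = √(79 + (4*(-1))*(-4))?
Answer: 96134/9 ≈ 10682.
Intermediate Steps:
C = -√95/3 (C = -√(79 + (4*(-1))*(-4))/3 = -√(79 - 4*(-4))/3 = -√(79 + 16)/3 = -√95/3 ≈ -3.2489)
o = -√95/3 ≈ -3.2489
Q(A) = -4 + A²
Q(o) + t = (-4 + (-√95/3)²) + 10675 = (-4 + 95/9) + 10675 = 59/9 + 10675 = 96134/9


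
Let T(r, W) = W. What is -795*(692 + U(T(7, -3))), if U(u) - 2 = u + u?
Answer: -546960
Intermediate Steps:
U(u) = 2 + 2*u (U(u) = 2 + (u + u) = 2 + 2*u)
-795*(692 + U(T(7, -3))) = -795*(692 + (2 + 2*(-3))) = -795*(692 + (2 - 6)) = -795*(692 - 4) = -795*688 = -546960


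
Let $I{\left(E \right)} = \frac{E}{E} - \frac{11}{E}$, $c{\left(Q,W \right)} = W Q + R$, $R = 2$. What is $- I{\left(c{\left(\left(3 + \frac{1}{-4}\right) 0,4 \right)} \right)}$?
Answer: $\frac{9}{2} \approx 4.5$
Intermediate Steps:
$c{\left(Q,W \right)} = 2 + Q W$ ($c{\left(Q,W \right)} = W Q + 2 = Q W + 2 = 2 + Q W$)
$I{\left(E \right)} = 1 - \frac{11}{E}$
$- I{\left(c{\left(\left(3 + \frac{1}{-4}\right) 0,4 \right)} \right)} = - \frac{-11 + \left(2 + \left(3 + \frac{1}{-4}\right) 0 \cdot 4\right)}{2 + \left(3 + \frac{1}{-4}\right) 0 \cdot 4} = - \frac{-11 + \left(2 + \left(3 - \frac{1}{4}\right) 0 \cdot 4\right)}{2 + \left(3 - \frac{1}{4}\right) 0 \cdot 4} = - \frac{-11 + \left(2 + \frac{11}{4} \cdot 0 \cdot 4\right)}{2 + \frac{11}{4} \cdot 0 \cdot 4} = - \frac{-11 + \left(2 + 0 \cdot 4\right)}{2 + 0 \cdot 4} = - \frac{-11 + \left(2 + 0\right)}{2 + 0} = - \frac{-11 + 2}{2} = - \frac{-9}{2} = \left(-1\right) \left(- \frac{9}{2}\right) = \frac{9}{2}$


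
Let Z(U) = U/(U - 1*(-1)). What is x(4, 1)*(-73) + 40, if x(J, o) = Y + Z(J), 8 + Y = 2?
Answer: 2098/5 ≈ 419.60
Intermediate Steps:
Z(U) = U/(1 + U) (Z(U) = U/(U + 1) = U/(1 + U))
Y = -6 (Y = -8 + 2 = -6)
x(J, o) = -6 + J/(1 + J)
x(4, 1)*(-73) + 40 = ((-6 - 5*4)/(1 + 4))*(-73) + 40 = ((-6 - 20)/5)*(-73) + 40 = ((⅕)*(-26))*(-73) + 40 = -26/5*(-73) + 40 = 1898/5 + 40 = 2098/5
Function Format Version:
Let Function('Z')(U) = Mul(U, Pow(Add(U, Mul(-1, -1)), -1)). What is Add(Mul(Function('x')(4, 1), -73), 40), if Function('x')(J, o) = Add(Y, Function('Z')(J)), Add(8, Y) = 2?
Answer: Rational(2098, 5) ≈ 419.60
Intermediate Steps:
Function('Z')(U) = Mul(U, Pow(Add(1, U), -1)) (Function('Z')(U) = Mul(U, Pow(Add(U, 1), -1)) = Mul(U, Pow(Add(1, U), -1)))
Y = -6 (Y = Add(-8, 2) = -6)
Function('x')(J, o) = Add(-6, Mul(J, Pow(Add(1, J), -1)))
Add(Mul(Function('x')(4, 1), -73), 40) = Add(Mul(Mul(Pow(Add(1, 4), -1), Add(-6, Mul(-5, 4))), -73), 40) = Add(Mul(Mul(Pow(5, -1), Add(-6, -20)), -73), 40) = Add(Mul(Mul(Rational(1, 5), -26), -73), 40) = Add(Mul(Rational(-26, 5), -73), 40) = Add(Rational(1898, 5), 40) = Rational(2098, 5)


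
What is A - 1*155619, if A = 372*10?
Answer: -151899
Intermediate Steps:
A = 3720
A - 1*155619 = 3720 - 1*155619 = 3720 - 155619 = -151899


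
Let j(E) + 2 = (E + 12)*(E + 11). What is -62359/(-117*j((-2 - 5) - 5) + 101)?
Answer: -62359/335 ≈ -186.15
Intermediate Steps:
j(E) = -2 + (11 + E)*(12 + E) (j(E) = -2 + (E + 12)*(E + 11) = -2 + (12 + E)*(11 + E) = -2 + (11 + E)*(12 + E))
-62359/(-117*j((-2 - 5) - 5) + 101) = -62359/(-117*(130 + ((-2 - 5) - 5)² + 23*((-2 - 5) - 5)) + 101) = -62359/(-117*(130 + (-7 - 5)² + 23*(-7 - 5)) + 101) = -62359/(-117*(130 + (-12)² + 23*(-12)) + 101) = -62359/(-117*(130 + 144 - 276) + 101) = -62359/(-117*(-2) + 101) = -62359/(234 + 101) = -62359/335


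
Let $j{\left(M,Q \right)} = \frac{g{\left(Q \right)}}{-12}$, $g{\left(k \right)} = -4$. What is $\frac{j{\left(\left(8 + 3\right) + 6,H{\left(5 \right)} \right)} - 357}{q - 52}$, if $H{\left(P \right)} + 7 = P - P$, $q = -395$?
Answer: $\frac{1070}{1341} \approx 0.79791$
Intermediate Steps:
$H{\left(P \right)} = -7$ ($H{\left(P \right)} = -7 + \left(P - P\right) = -7 + 0 = -7$)
$j{\left(M,Q \right)} = \frac{1}{3}$ ($j{\left(M,Q \right)} = - \frac{4}{-12} = \left(-4\right) \left(- \frac{1}{12}\right) = \frac{1}{3}$)
$\frac{j{\left(\left(8 + 3\right) + 6,H{\left(5 \right)} \right)} - 357}{q - 52} = \frac{\frac{1}{3} - 357}{-395 - 52} = - \frac{1070}{3 \left(-447\right)} = \left(- \frac{1070}{3}\right) \left(- \frac{1}{447}\right) = \frac{1070}{1341}$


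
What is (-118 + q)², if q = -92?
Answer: 44100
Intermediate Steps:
(-118 + q)² = (-118 - 92)² = (-210)² = 44100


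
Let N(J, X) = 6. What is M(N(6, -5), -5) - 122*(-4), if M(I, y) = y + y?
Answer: 478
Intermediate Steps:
M(I, y) = 2*y
M(N(6, -5), -5) - 122*(-4) = 2*(-5) - 122*(-4) = -10 + 488 = 478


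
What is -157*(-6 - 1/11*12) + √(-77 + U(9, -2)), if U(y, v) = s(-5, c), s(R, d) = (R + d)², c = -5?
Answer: 12246/11 + √23 ≈ 1118.1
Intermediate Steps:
U(y, v) = 100 (U(y, v) = (-5 - 5)² = (-10)² = 100)
-157*(-6 - 1/11*12) + √(-77 + U(9, -2)) = -157*(-6 - 1/11*12) + √(-77 + 100) = -157*(-6 - 1*1/11*12) + √23 = -157*(-6 - 1/11*12) + √23 = -157*(-6 - 12/11) + √23 = -157*(-78/11) + √23 = 12246/11 + √23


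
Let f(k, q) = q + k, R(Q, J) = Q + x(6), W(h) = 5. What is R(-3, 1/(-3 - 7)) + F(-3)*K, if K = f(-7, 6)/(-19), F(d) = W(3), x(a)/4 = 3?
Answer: 176/19 ≈ 9.2632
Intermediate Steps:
x(a) = 12 (x(a) = 4*3 = 12)
F(d) = 5
R(Q, J) = 12 + Q (R(Q, J) = Q + 12 = 12 + Q)
f(k, q) = k + q
K = 1/19 (K = (-7 + 6)/(-19) = -1*(-1/19) = 1/19 ≈ 0.052632)
R(-3, 1/(-3 - 7)) + F(-3)*K = (12 - 3) + 5*(1/19) = 9 + 5/19 = 176/19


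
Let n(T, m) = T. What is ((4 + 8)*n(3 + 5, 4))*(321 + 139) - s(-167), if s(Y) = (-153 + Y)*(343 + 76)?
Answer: 178240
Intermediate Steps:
s(Y) = -64107 + 419*Y (s(Y) = (-153 + Y)*419 = -64107 + 419*Y)
((4 + 8)*n(3 + 5, 4))*(321 + 139) - s(-167) = ((4 + 8)*(3 + 5))*(321 + 139) - (-64107 + 419*(-167)) = (12*8)*460 - (-64107 - 69973) = 96*460 - 1*(-134080) = 44160 + 134080 = 178240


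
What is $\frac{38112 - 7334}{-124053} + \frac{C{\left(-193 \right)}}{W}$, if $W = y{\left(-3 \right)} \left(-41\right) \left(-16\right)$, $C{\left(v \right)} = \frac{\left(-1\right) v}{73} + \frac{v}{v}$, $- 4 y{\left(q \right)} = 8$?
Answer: $- \frac{1490395913}{5940650064} \approx -0.25088$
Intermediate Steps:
$y{\left(q \right)} = -2$ ($y{\left(q \right)} = \left(- \frac{1}{4}\right) 8 = -2$)
$C{\left(v \right)} = 1 - \frac{v}{73}$ ($C{\left(v \right)} = - v \frac{1}{73} + 1 = - \frac{v}{73} + 1 = 1 - \frac{v}{73}$)
$W = -1312$ ($W = \left(-2\right) \left(-41\right) \left(-16\right) = 82 \left(-16\right) = -1312$)
$\frac{38112 - 7334}{-124053} + \frac{C{\left(-193 \right)}}{W} = \frac{38112 - 7334}{-124053} + \frac{1 - - \frac{193}{73}}{-1312} = 30778 \left(- \frac{1}{124053}\right) + \left(1 + \frac{193}{73}\right) \left(- \frac{1}{1312}\right) = - \frac{30778}{124053} + \frac{266}{73} \left(- \frac{1}{1312}\right) = - \frac{30778}{124053} - \frac{133}{47888} = - \frac{1490395913}{5940650064}$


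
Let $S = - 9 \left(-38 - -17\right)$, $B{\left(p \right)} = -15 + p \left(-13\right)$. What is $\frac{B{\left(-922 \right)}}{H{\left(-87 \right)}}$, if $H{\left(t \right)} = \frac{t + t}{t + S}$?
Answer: $- \frac{203507}{29} \approx -7017.5$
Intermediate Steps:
$B{\left(p \right)} = -15 - 13 p$
$S = 189$ ($S = - 9 \left(-38 + 17\right) = \left(-9\right) \left(-21\right) = 189$)
$H{\left(t \right)} = \frac{2 t}{189 + t}$ ($H{\left(t \right)} = \frac{t + t}{t + 189} = \frac{2 t}{189 + t}$)
$\frac{B{\left(-922 \right)}}{H{\left(-87 \right)}} = \frac{-15 - -11986}{2 \left(-87\right) \frac{1}{189 - 87}} = \frac{-15 + 11986}{2 \left(-87\right) \frac{1}{102}} = \frac{11971}{2 \left(-87\right) \frac{1}{102}} = \frac{11971}{- \frac{29}{17}} = 11971 \left(- \frac{17}{29}\right) = - \frac{203507}{29}$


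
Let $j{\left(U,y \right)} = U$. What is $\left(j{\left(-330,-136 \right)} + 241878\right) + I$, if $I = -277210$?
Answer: $-35662$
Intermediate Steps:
$\left(j{\left(-330,-136 \right)} + 241878\right) + I = \left(-330 + 241878\right) - 277210 = 241548 - 277210 = -35662$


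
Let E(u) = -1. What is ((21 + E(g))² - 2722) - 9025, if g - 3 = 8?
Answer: -11347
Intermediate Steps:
g = 11 (g = 3 + 8 = 11)
((21 + E(g))² - 2722) - 9025 = ((21 - 1)² - 2722) - 9025 = (20² - 2722) - 9025 = (400 - 2722) - 9025 = -2322 - 9025 = -11347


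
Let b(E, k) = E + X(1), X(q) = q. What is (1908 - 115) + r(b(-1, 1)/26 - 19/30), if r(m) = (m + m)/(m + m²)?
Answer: 19783/11 ≈ 1798.5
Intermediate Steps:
b(E, k) = 1 + E (b(E, k) = E + 1 = 1 + E)
r(m) = 2*m/(m + m²) (r(m) = (2*m)/(m + m²) = 2*m/(m + m²))
(1908 - 115) + r(b(-1, 1)/26 - 19/30) = (1908 - 115) + 2/(1 + ((1 - 1)/26 - 19/30)) = 1793 + 2/(1 + (0*(1/26) - 19*1/30)) = 1793 + 2/(1 + (0 - 19/30)) = 1793 + 2/(1 - 19/30) = 1793 + 2/(11/30) = 1793 + 2*(30/11) = 1793 + 60/11 = 19783/11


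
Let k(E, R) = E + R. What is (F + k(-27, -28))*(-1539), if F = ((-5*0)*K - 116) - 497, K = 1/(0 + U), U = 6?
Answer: 1028052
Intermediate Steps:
K = 1/6 (K = 1/(0 + 6) = 1/6 ≈ 0.16667)
F = -613 (F = (-5*0*(1/6) - 116) - 497 = (0*(1/6) - 116) - 497 = (0 - 116) - 497 = -116 - 497 = -613)
(F + k(-27, -28))*(-1539) = (-613 + (-27 - 28))*(-1539) = (-613 - 55)*(-1539) = -668*(-1539) = 1028052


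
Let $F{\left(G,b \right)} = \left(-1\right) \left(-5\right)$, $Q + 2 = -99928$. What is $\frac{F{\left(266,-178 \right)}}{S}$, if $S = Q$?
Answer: $- \frac{1}{19986} \approx -5.0035 \cdot 10^{-5}$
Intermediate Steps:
$Q = -99930$ ($Q = -2 - 99928 = -99930$)
$F{\left(G,b \right)} = 5$
$S = -99930$
$\frac{F{\left(266,-178 \right)}}{S} = \frac{5}{-99930} = 5 \left(- \frac{1}{99930}\right) = - \frac{1}{19986}$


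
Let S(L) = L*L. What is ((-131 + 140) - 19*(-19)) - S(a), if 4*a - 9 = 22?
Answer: 4959/16 ≈ 309.94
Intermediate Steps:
a = 31/4 (a = 9/4 + (1/4)*22 = 9/4 + 11/2 = 31/4 ≈ 7.7500)
S(L) = L**2
((-131 + 140) - 19*(-19)) - S(a) = ((-131 + 140) - 19*(-19)) - (31/4)**2 = (9 + 361) - 1*961/16 = 370 - 961/16 = 4959/16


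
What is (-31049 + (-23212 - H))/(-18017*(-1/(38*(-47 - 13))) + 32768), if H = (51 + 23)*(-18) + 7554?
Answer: -137901240/74693023 ≈ -1.8462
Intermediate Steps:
H = 6222 (H = 74*(-18) + 7554 = -1332 + 7554 = 6222)
(-31049 + (-23212 - H))/(-18017*(-1/(38*(-47 - 13))) + 32768) = (-31049 + (-23212 - 1*6222))/(-18017*(-1/(38*(-47 - 13))) + 32768) = (-31049 + (-23212 - 6222))/(-18017/((-60*(-38))) + 32768) = (-31049 - 29434)/(-18017/2280 + 32768) = -60483/(-18017*1/2280 + 32768) = -60483/(-18017/2280 + 32768) = -60483/74693023/2280 = -60483*2280/74693023 = -137901240/74693023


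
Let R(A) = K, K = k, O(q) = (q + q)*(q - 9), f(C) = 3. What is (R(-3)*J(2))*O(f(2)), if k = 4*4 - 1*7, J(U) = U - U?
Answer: 0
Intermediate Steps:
J(U) = 0
O(q) = 2*q*(-9 + q) (O(q) = (2*q)*(-9 + q) = 2*q*(-9 + q))
k = 9 (k = 16 - 7 = 9)
K = 9
R(A) = 9
(R(-3)*J(2))*O(f(2)) = (9*0)*(2*3*(-9 + 3)) = 0*(2*3*(-6)) = 0*(-36) = 0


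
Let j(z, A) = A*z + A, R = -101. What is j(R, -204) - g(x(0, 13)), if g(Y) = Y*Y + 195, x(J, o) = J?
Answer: 20205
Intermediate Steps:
j(z, A) = A + A*z
g(Y) = 195 + Y² (g(Y) = Y² + 195 = 195 + Y²)
j(R, -204) - g(x(0, 13)) = -204*(1 - 101) - (195 + 0²) = -204*(-100) - (195 + 0) = 20400 - 1*195 = 20400 - 195 = 20205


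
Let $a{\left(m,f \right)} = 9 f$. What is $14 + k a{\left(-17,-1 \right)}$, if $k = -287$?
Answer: $2597$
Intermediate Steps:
$14 + k a{\left(-17,-1 \right)} = 14 - 287 \cdot 9 \left(-1\right) = 14 - -2583 = 14 + 2583 = 2597$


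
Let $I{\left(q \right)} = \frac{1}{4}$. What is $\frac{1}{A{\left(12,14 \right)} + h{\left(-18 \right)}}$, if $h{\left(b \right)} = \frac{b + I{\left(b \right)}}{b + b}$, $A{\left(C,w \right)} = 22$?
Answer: $\frac{144}{3239} \approx 0.044458$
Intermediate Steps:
$I{\left(q \right)} = \frac{1}{4}$
$h{\left(b \right)} = \frac{\frac{1}{4} + b}{2 b}$ ($h{\left(b \right)} = \frac{b + \frac{1}{4}}{b + b} = \frac{\frac{1}{4} + b}{2 b}$)
$\frac{1}{A{\left(12,14 \right)} + h{\left(-18 \right)}} = \frac{1}{22 + \frac{1 + 4 \left(-18\right)}{8 \left(-18\right)}} = \frac{1}{22 + \frac{1}{8} \left(- \frac{1}{18}\right) \left(1 - 72\right)} = \frac{1}{22 + \frac{1}{8} \left(- \frac{1}{18}\right) \left(-71\right)} = \frac{1}{22 + \frac{71}{144}} = \frac{1}{\frac{3239}{144}} = \frac{144}{3239}$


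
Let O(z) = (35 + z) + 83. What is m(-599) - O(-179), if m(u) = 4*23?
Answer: 153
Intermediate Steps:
m(u) = 92
O(z) = 118 + z
m(-599) - O(-179) = 92 - (118 - 179) = 92 - 1*(-61) = 92 + 61 = 153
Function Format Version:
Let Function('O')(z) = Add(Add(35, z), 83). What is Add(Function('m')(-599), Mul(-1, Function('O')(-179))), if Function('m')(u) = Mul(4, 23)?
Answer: 153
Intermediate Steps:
Function('m')(u) = 92
Function('O')(z) = Add(118, z)
Add(Function('m')(-599), Mul(-1, Function('O')(-179))) = Add(92, Mul(-1, Add(118, -179))) = Add(92, Mul(-1, -61)) = Add(92, 61) = 153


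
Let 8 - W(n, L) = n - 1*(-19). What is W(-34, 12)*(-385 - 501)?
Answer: -20378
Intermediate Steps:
W(n, L) = -11 - n (W(n, L) = 8 - (n - 1*(-19)) = 8 - (n + 19) = 8 - (19 + n) = 8 + (-19 - n) = -11 - n)
W(-34, 12)*(-385 - 501) = (-11 - 1*(-34))*(-385 - 501) = (-11 + 34)*(-886) = 23*(-886) = -20378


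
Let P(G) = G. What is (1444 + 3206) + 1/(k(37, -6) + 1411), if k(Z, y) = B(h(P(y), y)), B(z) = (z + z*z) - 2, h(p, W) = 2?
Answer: 6579751/1415 ≈ 4650.0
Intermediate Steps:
B(z) = -2 + z + z² (B(z) = (z + z²) - 2 = -2 + z + z²)
k(Z, y) = 4 (k(Z, y) = -2 + 2 + 2² = -2 + 2 + 4 = 4)
(1444 + 3206) + 1/(k(37, -6) + 1411) = (1444 + 3206) + 1/(4 + 1411) = 4650 + 1/1415 = 6579751/1415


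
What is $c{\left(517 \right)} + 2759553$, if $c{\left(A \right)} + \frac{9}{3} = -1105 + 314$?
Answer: $2758759$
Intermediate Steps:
$c{\left(A \right)} = -794$ ($c{\left(A \right)} = -3 + \left(-1105 + 314\right) = -3 - 791 = -794$)
$c{\left(517 \right)} + 2759553 = -794 + 2759553 = 2758759$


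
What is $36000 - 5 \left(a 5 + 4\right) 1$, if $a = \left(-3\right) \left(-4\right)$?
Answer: $-11520000$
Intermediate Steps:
$a = 12$
$36000 - 5 \left(a 5 + 4\right) 1 = 36000 - 5 \left(12 \cdot 5 + 4\right) 1 = 36000 - 5 \left(60 + 4\right) 1 = 36000 \left(-5\right) 64 \cdot 1 = 36000 \left(\left(-320\right) 1\right) = 36000 \left(-320\right) = -11520000$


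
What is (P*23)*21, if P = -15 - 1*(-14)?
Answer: -483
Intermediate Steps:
P = -1 (P = -15 + 14 = -1)
(P*23)*21 = -1*23*21 = -23*21 = -483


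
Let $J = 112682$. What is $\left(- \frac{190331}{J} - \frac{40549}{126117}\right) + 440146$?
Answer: $\frac{6254937199148779}{14211115794} \approx 4.4014 \cdot 10^{5}$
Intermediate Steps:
$\left(- \frac{190331}{J} - \frac{40549}{126117}\right) + 440146 = \left(- \frac{190331}{112682} - \frac{40549}{126117}\right) + 440146 = - \frac{28573117145}{14211115794} + 440146 = \frac{6254937199148779}{14211115794}$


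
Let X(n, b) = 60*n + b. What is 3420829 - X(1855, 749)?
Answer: 3308780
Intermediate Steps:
X(n, b) = b + 60*n
3420829 - X(1855, 749) = 3420829 - (749 + 60*1855) = 3420829 - (749 + 111300) = 3420829 - 1*112049 = 3420829 - 112049 = 3308780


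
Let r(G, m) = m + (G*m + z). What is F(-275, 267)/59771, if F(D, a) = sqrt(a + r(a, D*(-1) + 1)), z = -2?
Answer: sqrt(74233)/59771 ≈ 0.0045584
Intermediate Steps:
r(G, m) = -2 + m + G*m (r(G, m) = m + (G*m - 2) = m + (-2 + G*m) = -2 + m + G*m)
F(D, a) = sqrt(-1 + a - D + a*(1 - D)) (F(D, a) = sqrt(a + (-2 + (D*(-1) + 1) + a*(D*(-1) + 1))) = sqrt(a + (-2 + (-D + 1) + a*(-D + 1))) = sqrt(a + (-2 + (1 - D) + a*(1 - D))) = sqrt(a + (-1 - D + a*(1 - D))) = sqrt(-1 + a - D + a*(1 - D)))
F(-275, 267)/59771 = sqrt(-1 + 267 - 1*(-275) + 267*(1 - 1*(-275)))/59771 = sqrt(-1 + 267 + 275 + 267*(1 + 275))*(1/59771) = sqrt(-1 + 267 + 275 + 267*276)*(1/59771) = sqrt(-1 + 267 + 275 + 73692)*(1/59771) = sqrt(74233)*(1/59771) = sqrt(74233)/59771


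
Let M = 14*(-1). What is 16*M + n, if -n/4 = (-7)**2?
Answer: -420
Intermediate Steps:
n = -196 (n = -4*(-7)**2 = -4*49 = -196)
M = -14
16*M + n = 16*(-14) - 196 = -224 - 196 = -420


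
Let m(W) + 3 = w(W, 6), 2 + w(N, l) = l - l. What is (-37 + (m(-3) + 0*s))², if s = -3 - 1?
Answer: 1764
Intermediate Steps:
w(N, l) = -2 (w(N, l) = -2 + (l - l) = -2 + 0 = -2)
m(W) = -5 (m(W) = -3 - 2 = -5)
s = -4
(-37 + (m(-3) + 0*s))² = (-37 + (-5 + 0*(-4)))² = (-37 + (-5 + 0))² = (-37 - 5)² = (-42)² = 1764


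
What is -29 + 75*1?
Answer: 46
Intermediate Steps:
-29 + 75*1 = -29 + 75 = 46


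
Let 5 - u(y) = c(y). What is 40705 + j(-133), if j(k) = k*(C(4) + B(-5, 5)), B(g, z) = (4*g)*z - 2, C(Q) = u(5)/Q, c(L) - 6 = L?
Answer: 108941/2 ≈ 54471.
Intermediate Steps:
c(L) = 6 + L
u(y) = -1 - y (u(y) = 5 - (6 + y) = 5 + (-6 - y) = -1 - y)
C(Q) = -6/Q (C(Q) = (-1 - 1*5)/Q = (-1 - 5)/Q = -6/Q)
B(g, z) = -2 + 4*g*z (B(g, z) = 4*g*z - 2 = -2 + 4*g*z)
j(k) = -207*k/2 (j(k) = k*(-6/4 + (-2 + 4*(-5)*5)) = k*(-6*¼ + (-2 - 100)) = k*(-3/2 - 102) = k*(-207/2) = -207*k/2)
40705 + j(-133) = 40705 - 207/2*(-133) = 40705 + 27531/2 = 108941/2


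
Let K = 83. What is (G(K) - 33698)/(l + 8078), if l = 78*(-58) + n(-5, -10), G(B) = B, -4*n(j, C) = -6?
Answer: -67230/7111 ≈ -9.4544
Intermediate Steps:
n(j, C) = 3/2 (n(j, C) = -¼*(-6) = 3/2)
l = -9045/2 (l = 78*(-58) + 3/2 = -4524 + 3/2 = -9045/2 ≈ -4522.5)
(G(K) - 33698)/(l + 8078) = (83 - 33698)/(-9045/2 + 8078) = -33615/7111/2 = -33615*2/7111 = -67230/7111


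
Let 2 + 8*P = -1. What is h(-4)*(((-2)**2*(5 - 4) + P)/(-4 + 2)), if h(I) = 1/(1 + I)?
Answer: 29/48 ≈ 0.60417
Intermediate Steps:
P = -3/8 (P = -1/4 + (1/8)*(-1) = -1/4 - 1/8 = -3/8 ≈ -0.37500)
h(-4)*(((-2)**2*(5 - 4) + P)/(-4 + 2)) = (((-2)**2*(5 - 4) - 3/8)/(-4 + 2))/(1 - 4) = ((4*1 - 3/8)/(-2))/(-3) = -(4 - 3/8)*(-1)/(3*2) = -29*(-1)/(24*2) = -1/3*(-29/16) = 29/48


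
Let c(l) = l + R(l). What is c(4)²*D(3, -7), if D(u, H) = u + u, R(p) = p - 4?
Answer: 96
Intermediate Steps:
R(p) = -4 + p
c(l) = -4 + 2*l (c(l) = l + (-4 + l) = -4 + 2*l)
D(u, H) = 2*u
c(4)²*D(3, -7) = (-4 + 2*4)²*(2*3) = (-4 + 8)²*6 = 4²*6 = 16*6 = 96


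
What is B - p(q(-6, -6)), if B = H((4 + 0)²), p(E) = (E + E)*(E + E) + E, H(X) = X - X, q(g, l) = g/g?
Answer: -5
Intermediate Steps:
q(g, l) = 1
H(X) = 0
p(E) = E + 4*E² (p(E) = (2*E)*(2*E) + E = 4*E² + E = E + 4*E²)
B = 0
B - p(q(-6, -6)) = 0 - (1 + 4*1) = 0 - (1 + 4) = 0 - 5 = -5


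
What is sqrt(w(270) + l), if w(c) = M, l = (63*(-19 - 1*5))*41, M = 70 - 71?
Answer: I*sqrt(61993) ≈ 248.98*I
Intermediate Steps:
M = -1
l = -61992 (l = (63*(-19 - 5))*41 = (63*(-24))*41 = -1512*41 = -61992)
w(c) = -1
sqrt(w(270) + l) = sqrt(-1 - 61992) = sqrt(-61993) = I*sqrt(61993)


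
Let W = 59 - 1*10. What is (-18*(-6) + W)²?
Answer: 24649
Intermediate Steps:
W = 49 (W = 59 - 10 = 49)
(-18*(-6) + W)² = (-18*(-6) + 49)² = (108 + 49)² = 157² = 24649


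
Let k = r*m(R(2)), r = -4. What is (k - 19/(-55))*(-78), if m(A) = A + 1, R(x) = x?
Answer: 49998/55 ≈ 909.05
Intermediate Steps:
m(A) = 1 + A
k = -12 (k = -4*(1 + 2) = -4*3 = -12)
(k - 19/(-55))*(-78) = (-12 - 19/(-55))*(-78) = (-12 - 19*(-1/55))*(-78) = (-12 + 19/55)*(-78) = -641/55*(-78) = 49998/55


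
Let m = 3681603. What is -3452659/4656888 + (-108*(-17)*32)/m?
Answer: -1381968694289/1904979203496 ≈ -0.72545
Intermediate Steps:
-3452659/4656888 + (-108*(-17)*32)/m = -3452659/4656888 + (-108*(-17)*32)/3681603 = -3452659*1/4656888 + (1836*32)*(1/3681603) = -3452659/4656888 + 58752*(1/3681603) = -3452659/4656888 + 6528/409067 = -1381968694289/1904979203496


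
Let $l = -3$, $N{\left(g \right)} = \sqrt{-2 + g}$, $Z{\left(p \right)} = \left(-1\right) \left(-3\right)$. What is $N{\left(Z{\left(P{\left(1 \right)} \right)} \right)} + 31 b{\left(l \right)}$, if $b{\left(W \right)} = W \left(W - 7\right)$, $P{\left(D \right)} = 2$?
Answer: $931$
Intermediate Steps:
$Z{\left(p \right)} = 3$
$b{\left(W \right)} = W \left(-7 + W\right)$
$N{\left(Z{\left(P{\left(1 \right)} \right)} \right)} + 31 b{\left(l \right)} = \sqrt{-2 + 3} + 31 \left(- 3 \left(-7 - 3\right)\right) = \sqrt{1} + 31 \left(\left(-3\right) \left(-10\right)\right) = 1 + 31 \cdot 30 = 1 + 930 = 931$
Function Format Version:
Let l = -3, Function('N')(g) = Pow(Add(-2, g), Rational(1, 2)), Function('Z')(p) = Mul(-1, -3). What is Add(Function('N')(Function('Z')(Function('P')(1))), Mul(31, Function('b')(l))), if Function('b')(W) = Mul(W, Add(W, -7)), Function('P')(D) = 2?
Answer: 931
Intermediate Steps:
Function('Z')(p) = 3
Function('b')(W) = Mul(W, Add(-7, W))
Add(Function('N')(Function('Z')(Function('P')(1))), Mul(31, Function('b')(l))) = Add(Pow(Add(-2, 3), Rational(1, 2)), Mul(31, Mul(-3, Add(-7, -3)))) = Add(Pow(1, Rational(1, 2)), Mul(31, Mul(-3, -10))) = Add(1, Mul(31, 30)) = Add(1, 930) = 931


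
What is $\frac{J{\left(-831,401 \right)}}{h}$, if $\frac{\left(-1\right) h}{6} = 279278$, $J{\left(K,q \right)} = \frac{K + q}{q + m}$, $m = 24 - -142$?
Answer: $\frac{215}{475051878} \approx 4.5258 \cdot 10^{-7}$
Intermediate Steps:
$m = 166$ ($m = 24 + 142 = 166$)
$J{\left(K,q \right)} = \frac{K + q}{166 + q}$ ($J{\left(K,q \right)} = \frac{K + q}{q + 166} = \frac{K + q}{166 + q}$)
$h = -1675668$ ($h = \left(-6\right) 279278 = -1675668$)
$\frac{J{\left(-831,401 \right)}}{h} = \frac{\frac{1}{166 + 401} \left(-831 + 401\right)}{-1675668} = \frac{1}{567} \left(-430\right) \left(- \frac{1}{1675668}\right) = \left(- \frac{430}{567}\right) \left(- \frac{1}{1675668}\right) = \frac{215}{475051878}$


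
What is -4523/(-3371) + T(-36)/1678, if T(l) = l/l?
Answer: 7592965/5656538 ≈ 1.3423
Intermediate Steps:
T(l) = 1
-4523/(-3371) + T(-36)/1678 = -4523/(-3371) + 1/1678 = -4523*(-1/3371) + 1*(1/1678) = 4523/3371 + 1/1678 = 7592965/5656538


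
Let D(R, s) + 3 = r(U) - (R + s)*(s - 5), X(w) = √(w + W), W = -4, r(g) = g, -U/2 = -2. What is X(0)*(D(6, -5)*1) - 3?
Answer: -3 + 22*I ≈ -3.0 + 22.0*I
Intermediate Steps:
U = 4 (U = -2*(-2) = 4)
X(w) = √(-4 + w) (X(w) = √(w - 4) = √(-4 + w))
D(R, s) = 1 - (-5 + s)*(R + s) (D(R, s) = -3 + (4 - (R + s)*(s - 5)) = -3 + (4 - (R + s)*(-5 + s)) = -3 + (4 - (-5 + s)*(R + s)) = 1 - (-5 + s)*(R + s))
X(0)*(D(6, -5)*1) - 3 = √(-4 + 0)*((1 - 1*(-5)² + 5*6 + 5*(-5) - 1*6*(-5))*1) - 3 = √(-4)*((1 - 1*25 + 30 - 25 + 30)*1) - 3 = (2*I)*((1 - 25 + 30 - 25 + 30)*1) - 3 = (2*I)*(11*1) - 3 = (2*I)*11 - 3 = 22*I - 3 = -3 + 22*I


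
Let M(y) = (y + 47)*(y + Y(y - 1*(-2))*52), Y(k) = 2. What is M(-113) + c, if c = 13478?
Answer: 14072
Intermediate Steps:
M(y) = (47 + y)*(104 + y) (M(y) = (y + 47)*(y + 2*52) = (47 + y)*(y + 104) = (47 + y)*(104 + y))
M(-113) + c = (4888 + (-113)² + 151*(-113)) + 13478 = (4888 + 12769 - 17063) + 13478 = 594 + 13478 = 14072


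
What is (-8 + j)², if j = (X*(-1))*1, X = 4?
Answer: 144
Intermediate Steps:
j = -4 (j = (4*(-1))*1 = -4*1 = -4)
(-8 + j)² = (-8 - 4)² = (-12)² = 144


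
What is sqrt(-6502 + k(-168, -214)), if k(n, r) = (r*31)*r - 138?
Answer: 6*sqrt(39251) ≈ 1188.7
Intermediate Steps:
k(n, r) = -138 + 31*r**2 (k(n, r) = (31*r)*r - 138 = 31*r**2 - 138 = -138 + 31*r**2)
sqrt(-6502 + k(-168, -214)) = sqrt(-6502 + (-138 + 31*(-214)**2)) = sqrt(-6502 + (-138 + 31*45796)) = sqrt(-6502 + (-138 + 1419676)) = sqrt(-6502 + 1419538) = sqrt(1413036) = 6*sqrt(39251)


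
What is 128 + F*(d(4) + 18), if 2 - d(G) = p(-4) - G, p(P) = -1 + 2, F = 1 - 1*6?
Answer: 13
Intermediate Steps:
F = -5 (F = 1 - 6 = -5)
p(P) = 1
d(G) = 1 + G (d(G) = 2 - (1 - G) = 2 + (-1 + G) = 1 + G)
128 + F*(d(4) + 18) = 128 - 5*((1 + 4) + 18) = 128 - 5*(5 + 18) = 128 - 5*23 = 128 - 115 = 13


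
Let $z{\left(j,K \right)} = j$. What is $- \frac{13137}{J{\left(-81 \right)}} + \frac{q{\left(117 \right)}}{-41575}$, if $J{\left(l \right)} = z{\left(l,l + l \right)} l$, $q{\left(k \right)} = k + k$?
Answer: $- \frac{182568683}{90924525} \approx -2.0079$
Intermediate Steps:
$q{\left(k \right)} = 2 k$
$J{\left(l \right)} = l^{2}$ ($J{\left(l \right)} = l l = l^{2}$)
$- \frac{13137}{J{\left(-81 \right)}} + \frac{q{\left(117 \right)}}{-41575} = - \frac{13137}{\left(-81\right)^{2}} + \frac{2 \cdot 117}{-41575} = - \frac{13137}{6561} + 234 \left(- \frac{1}{41575}\right) = \left(-13137\right) \frac{1}{6561} - \frac{234}{41575} = - \frac{4379}{2187} - \frac{234}{41575} = - \frac{182568683}{90924525}$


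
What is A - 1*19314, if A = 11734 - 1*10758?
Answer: -18338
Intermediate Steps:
A = 976 (A = 11734 - 10758 = 976)
A - 1*19314 = 976 - 1*19314 = 976 - 19314 = -18338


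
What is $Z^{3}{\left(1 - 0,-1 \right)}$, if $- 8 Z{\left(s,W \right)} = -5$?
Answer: $\frac{125}{512} \approx 0.24414$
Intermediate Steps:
$Z{\left(s,W \right)} = \frac{5}{8}$ ($Z{\left(s,W \right)} = \left(- \frac{1}{8}\right) \left(-5\right) = \frac{5}{8}$)
$Z^{3}{\left(1 - 0,-1 \right)} = \left(\frac{5}{8}\right)^{3} = \frac{125}{512}$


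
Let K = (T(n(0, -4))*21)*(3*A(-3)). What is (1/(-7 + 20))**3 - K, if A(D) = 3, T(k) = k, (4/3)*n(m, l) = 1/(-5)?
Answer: 1245719/43940 ≈ 28.350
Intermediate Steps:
n(m, l) = -3/20 (n(m, l) = (3/4)/(-5) = (3/4)*(-1/5) = -3/20)
K = -567/20 (K = (-3/20*21)*(3*3) = -63/20*9 = -567/20 ≈ -28.350)
(1/(-7 + 20))**3 - K = (1/(-7 + 20))**3 - 1*(-567/20) = (1/13)**3 + 567/20 = 1/2197 + 567/20 = 1245719/43940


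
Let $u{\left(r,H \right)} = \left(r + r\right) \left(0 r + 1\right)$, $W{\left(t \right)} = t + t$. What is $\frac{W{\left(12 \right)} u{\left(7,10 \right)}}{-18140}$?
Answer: $- \frac{84}{4535} \approx -0.018523$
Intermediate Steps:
$W{\left(t \right)} = 2 t$
$u{\left(r,H \right)} = 2 r$ ($u{\left(r,H \right)} = 2 r \left(0 + 1\right) = 2 r 1 = 2 r$)
$\frac{W{\left(12 \right)} u{\left(7,10 \right)}}{-18140} = \frac{2 \cdot 12 \cdot 2 \cdot 7}{-18140} = 24 \cdot 14 \left(- \frac{1}{18140}\right) = 336 \left(- \frac{1}{18140}\right) = - \frac{84}{4535}$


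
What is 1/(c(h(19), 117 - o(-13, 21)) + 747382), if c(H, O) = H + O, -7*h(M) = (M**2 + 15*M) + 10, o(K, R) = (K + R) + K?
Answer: 7/5231872 ≈ 1.3380e-6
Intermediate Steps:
o(K, R) = R + 2*K
h(M) = -10/7 - 15*M/7 - M**2/7 (h(M) = -((M**2 + 15*M) + 10)/7 = -(10 + M**2 + 15*M)/7 = -10/7 - 15*M/7 - M**2/7)
1/(c(h(19), 117 - o(-13, 21)) + 747382) = 1/(((-10/7 - 15/7*19 - 1/7*19**2) + (117 - (21 + 2*(-13)))) + 747382) = 1/(((-10/7 - 285/7 - 1/7*361) + (117 - (21 - 26))) + 747382) = 1/(((-10/7 - 285/7 - 361/7) + (117 - 1*(-5))) + 747382) = 1/((-656/7 + (117 + 5)) + 747382) = 1/((-656/7 + 122) + 747382) = 1/(198/7 + 747382) = 1/(5231872/7) = 7/5231872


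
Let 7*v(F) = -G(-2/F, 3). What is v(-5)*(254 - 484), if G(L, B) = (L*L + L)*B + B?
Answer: 5382/35 ≈ 153.77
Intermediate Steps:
G(L, B) = B + B*(L + L²) (G(L, B) = (L² + L)*B + B = (L + L²)*B + B = B*(L + L²) + B = B + B*(L + L²))
v(F) = -3/7 - 12/(7*F²) + 6/(7*F) (v(F) = (-3*(1 - 2/F + (-2/F)²))/7 = (-3*(1 - 2/F + 4/F²))/7 = (-(3 - 6/F + 12/F²))/7 = (-3 - 12/F² + 6/F)/7 = -3/7 - 12/(7*F²) + 6/(7*F))
v(-5)*(254 - 484) = ((3/7)*(-4 - 1*(-5)² + 2*(-5))/(-5)²)*(254 - 484) = ((3/7)*(1/25)*(-4 - 1*25 - 10))*(-230) = ((3/7)*(1/25)*(-4 - 25 - 10))*(-230) = ((3/7)*(1/25)*(-39))*(-230) = -117/175*(-230) = 5382/35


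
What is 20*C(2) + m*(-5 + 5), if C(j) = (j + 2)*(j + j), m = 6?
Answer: 320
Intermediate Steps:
C(j) = 2*j*(2 + j) (C(j) = (2 + j)*(2*j) = 2*j*(2 + j))
20*C(2) + m*(-5 + 5) = 20*(2*2*(2 + 2)) + 6*(-5 + 5) = 20*(2*2*4) + 6*0 = 20*16 + 0 = 320 + 0 = 320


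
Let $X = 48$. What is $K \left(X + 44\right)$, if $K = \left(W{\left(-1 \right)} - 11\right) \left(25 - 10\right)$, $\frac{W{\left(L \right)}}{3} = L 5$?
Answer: $-35880$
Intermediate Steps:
$W{\left(L \right)} = 15 L$ ($W{\left(L \right)} = 3 L 5 = 3 \cdot 5 L = 15 L$)
$K = -390$ ($K = \left(15 \left(-1\right) - 11\right) \left(25 - 10\right) = \left(-15 - 11\right) 15 = \left(-26\right) 15 = -390$)
$K \left(X + 44\right) = - 390 \left(48 + 44\right) = \left(-390\right) 92 = -35880$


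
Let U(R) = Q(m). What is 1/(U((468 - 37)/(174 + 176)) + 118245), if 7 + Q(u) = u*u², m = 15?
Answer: 1/121613 ≈ 8.2228e-6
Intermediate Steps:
Q(u) = -7 + u³ (Q(u) = -7 + u*u² = -7 + u³)
U(R) = 3368 (U(R) = -7 + 15³ = -7 + 3375 = 3368)
1/(U((468 - 37)/(174 + 176)) + 118245) = 1/(3368 + 118245) = 1/121613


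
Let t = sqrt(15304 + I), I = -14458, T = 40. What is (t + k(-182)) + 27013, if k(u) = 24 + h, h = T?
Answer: 27077 + 3*sqrt(94) ≈ 27106.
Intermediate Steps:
h = 40
k(u) = 64 (k(u) = 24 + 40 = 64)
t = 3*sqrt(94) (t = sqrt(15304 - 14458) = sqrt(846) = 3*sqrt(94) ≈ 29.086)
(t + k(-182)) + 27013 = (3*sqrt(94) + 64) + 27013 = (64 + 3*sqrt(94)) + 27013 = 27077 + 3*sqrt(94)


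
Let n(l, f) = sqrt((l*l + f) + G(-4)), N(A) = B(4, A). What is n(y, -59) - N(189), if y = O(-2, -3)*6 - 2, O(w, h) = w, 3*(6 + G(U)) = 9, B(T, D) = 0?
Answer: sqrt(134) ≈ 11.576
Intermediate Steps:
G(U) = -3 (G(U) = -6 + (1/3)*9 = -6 + 3 = -3)
N(A) = 0
y = -14 (y = -2*6 - 2 = -12 - 2 = -14)
n(l, f) = sqrt(-3 + f + l**2) (n(l, f) = sqrt((l*l + f) - 3) = sqrt((l**2 + f) - 3) = sqrt((f + l**2) - 3) = sqrt(-3 + f + l**2))
n(y, -59) - N(189) = sqrt(-3 - 59 + (-14)**2) - 1*0 = sqrt(-3 - 59 + 196) + 0 = sqrt(134) + 0 = sqrt(134)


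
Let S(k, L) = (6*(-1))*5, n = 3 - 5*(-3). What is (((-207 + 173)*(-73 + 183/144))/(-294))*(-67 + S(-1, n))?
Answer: 5677507/7056 ≈ 804.64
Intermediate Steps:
n = 18 (n = 3 + 15 = 18)
S(k, L) = -30 (S(k, L) = -6*5 = -30)
(((-207 + 173)*(-73 + 183/144))/(-294))*(-67 + S(-1, n)) = (((-207 + 173)*(-73 + 183/144))/(-294))*(-67 - 30) = (-34*(-73 + 183*(1/144))*(-1/294))*(-97) = (-34*(-73 + 61/48)*(-1/294))*(-97) = (-34*(-3443/48)*(-1/294))*(-97) = ((58531/24)*(-1/294))*(-97) = -58531/7056*(-97) = 5677507/7056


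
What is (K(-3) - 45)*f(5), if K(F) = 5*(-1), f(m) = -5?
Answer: 250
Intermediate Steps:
K(F) = -5
(K(-3) - 45)*f(5) = (-5 - 45)*(-5) = -50*(-5) = 250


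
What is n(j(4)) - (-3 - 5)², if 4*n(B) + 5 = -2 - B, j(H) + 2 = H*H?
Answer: -277/4 ≈ -69.250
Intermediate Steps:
j(H) = -2 + H² (j(H) = -2 + H*H = -2 + H²)
n(B) = -7/4 - B/4 (n(B) = -5/4 + (-2 - B)/4 = -5/4 + (-½ - B/4) = -7/4 - B/4)
n(j(4)) - (-3 - 5)² = (-7/4 - (-2 + 4²)/4) - (-3 - 5)² = (-7/4 - (-2 + 16)/4) - 1*(-8)² = (-7/4 - ¼*14) - 1*64 = (-7/4 - 7/2) - 64 = -21/4 - 64 = -277/4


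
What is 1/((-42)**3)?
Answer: -1/74088 ≈ -1.3497e-5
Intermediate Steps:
1/((-42)**3) = 1/(-74088) = -1/74088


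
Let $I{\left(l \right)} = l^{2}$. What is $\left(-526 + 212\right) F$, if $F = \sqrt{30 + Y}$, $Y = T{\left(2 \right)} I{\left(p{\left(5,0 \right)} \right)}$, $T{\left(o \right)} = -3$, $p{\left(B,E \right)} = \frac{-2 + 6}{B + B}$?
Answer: $- \frac{942 \sqrt{82}}{5} \approx -1706.0$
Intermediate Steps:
$p{\left(B,E \right)} = \frac{2}{B}$ ($p{\left(B,E \right)} = \frac{4}{2 B} = 4 \frac{1}{2 B} = \frac{2}{B}$)
$Y = - \frac{12}{25}$ ($Y = - 3 \left(\frac{2}{5}\right)^{2} = \left(-3\right) \frac{4}{25} = - \frac{12}{25} \approx -0.48$)
$F = \frac{3 \sqrt{82}}{5}$ ($F = \sqrt{30 - \frac{12}{25}} = \sqrt{\frac{738}{25}} = \frac{3 \sqrt{82}}{5} \approx 5.4332$)
$\left(-526 + 212\right) F = \left(-526 + 212\right) \frac{3 \sqrt{82}}{5} = - 314 \frac{3 \sqrt{82}}{5} = - \frac{942 \sqrt{82}}{5}$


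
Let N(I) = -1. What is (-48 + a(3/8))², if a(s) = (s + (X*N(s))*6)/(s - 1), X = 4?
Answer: 2601/25 ≈ 104.04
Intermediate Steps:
a(s) = (-24 + s)/(-1 + s) (a(s) = (s + (4*(-1))*6)/(s - 1) = (s - 4*6)/(-1 + s) = (s - 24)/(-1 + s) = (-24 + s)/(-1 + s))
(-48 + a(3/8))² = (-48 + (-24 + 3/8)/(-1 + 3/8))² = (-48 - 189/8/(-5/8))² = (-48 - 8/5*(-189/8))² = (-48 + 189/5)² = (-51/5)² = 2601/25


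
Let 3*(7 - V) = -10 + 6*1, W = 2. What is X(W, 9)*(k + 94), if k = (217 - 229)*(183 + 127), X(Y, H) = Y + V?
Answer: -112406/3 ≈ -37469.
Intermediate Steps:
V = 25/3 (V = 7 - (-10 + 6*1)/3 = 7 - (-10 + 6)/3 = 7 - ⅓*(-4) = 7 + 4/3 = 25/3 ≈ 8.3333)
X(Y, H) = 25/3 + Y (X(Y, H) = Y + 25/3 = 25/3 + Y)
k = -3720 (k = -12*310 = -3720)
X(W, 9)*(k + 94) = (25/3 + 2)*(-3720 + 94) = (31/3)*(-3626) = -112406/3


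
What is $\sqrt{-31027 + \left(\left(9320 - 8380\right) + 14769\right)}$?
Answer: $3 i \sqrt{1702} \approx 123.77 i$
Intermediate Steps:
$\sqrt{-31027 + \left(\left(9320 - 8380\right) + 14769\right)} = \sqrt{-31027 + \left(940 + 14769\right)} = \sqrt{-31027 + 15709} = \sqrt{-15318} = 3 i \sqrt{1702}$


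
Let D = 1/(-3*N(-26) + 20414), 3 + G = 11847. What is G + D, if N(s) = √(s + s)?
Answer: 2467886108815/208365932 + 3*I*√13/208365932 ≈ 11844.0 + 5.1912e-8*I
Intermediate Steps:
N(s) = √2*√s (N(s) = √(2*s) = √2*√s)
G = 11844 (G = -3 + 11847 = 11844)
D = 1/(20414 - 6*I*√13) (D = 1/(-3*√2*√(-26) + 20414) = 1/(-3*√2*I*√26 + 20414) = 1/(-6*I*√13 + 20414) = 1/(20414 - 6*I*√13) ≈ 4.8986e-5 + 5.19e-8*I)
G + D = 11844 + (10207/208365932 + 3*I*√13/208365932) = 2467886108815/208365932 + 3*I*√13/208365932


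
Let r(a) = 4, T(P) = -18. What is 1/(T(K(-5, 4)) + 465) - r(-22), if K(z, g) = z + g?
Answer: -1787/447 ≈ -3.9978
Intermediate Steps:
K(z, g) = g + z
1/(T(K(-5, 4)) + 465) - r(-22) = 1/(-18 + 465) - 1*4 = 1/447 - 4 = -1787/447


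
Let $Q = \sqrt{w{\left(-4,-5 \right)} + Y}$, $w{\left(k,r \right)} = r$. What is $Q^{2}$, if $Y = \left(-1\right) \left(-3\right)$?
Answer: $-2$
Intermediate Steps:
$Y = 3$
$Q = i \sqrt{2}$ ($Q = \sqrt{-5 + 3} = \sqrt{-2} = i \sqrt{2} \approx 1.4142 i$)
$Q^{2} = \left(i \sqrt{2}\right)^{2} = -2$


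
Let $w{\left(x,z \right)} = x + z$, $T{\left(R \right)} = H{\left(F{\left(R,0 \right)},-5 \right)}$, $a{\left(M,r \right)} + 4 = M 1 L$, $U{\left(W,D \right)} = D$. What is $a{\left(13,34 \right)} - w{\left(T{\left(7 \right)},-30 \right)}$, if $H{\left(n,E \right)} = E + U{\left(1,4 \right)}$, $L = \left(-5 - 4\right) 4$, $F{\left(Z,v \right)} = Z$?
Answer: $-441$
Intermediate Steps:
$L = -36$ ($L = \left(-9\right) 4 = -36$)
$H{\left(n,E \right)} = 4 + E$ ($H{\left(n,E \right)} = E + 4 = 4 + E$)
$a{\left(M,r \right)} = -4 - 36 M$ ($a{\left(M,r \right)} = -4 + M 1 \left(-36\right) = -4 + M \left(-36\right) = -4 - 36 M$)
$T{\left(R \right)} = -1$ ($T{\left(R \right)} = 4 - 5 = -1$)
$a{\left(13,34 \right)} - w{\left(T{\left(7 \right)},-30 \right)} = \left(-4 - 468\right) - \left(-1 - 30\right) = \left(-4 - 468\right) - -31 = -472 + 31 = -441$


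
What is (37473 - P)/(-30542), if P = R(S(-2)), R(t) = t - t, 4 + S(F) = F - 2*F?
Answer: -37473/30542 ≈ -1.2269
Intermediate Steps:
S(F) = -4 - F (S(F) = -4 + (F - 2*F) = -4 - F)
R(t) = 0
P = 0
(37473 - P)/(-30542) = (37473 - 1*0)/(-30542) = (37473 + 0)*(-1/30542) = 37473*(-1/30542) = -37473/30542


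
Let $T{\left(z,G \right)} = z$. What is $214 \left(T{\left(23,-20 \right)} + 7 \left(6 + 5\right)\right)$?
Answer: $21400$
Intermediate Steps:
$214 \left(T{\left(23,-20 \right)} + 7 \left(6 + 5\right)\right) = 214 \left(23 + 7 \left(6 + 5\right)\right) = 214 \left(23 + 7 \cdot 11\right) = 214 \left(23 + 77\right) = 214 \cdot 100 = 21400$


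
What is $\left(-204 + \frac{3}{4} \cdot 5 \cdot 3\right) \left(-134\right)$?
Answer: $\frac{51657}{2} \approx 25829.0$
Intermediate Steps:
$\left(-204 + \frac{3}{4} \cdot 5 \cdot 3\right) \left(-134\right) = \left(-204 + \frac{15}{4} \cdot 3\right) \left(-134\right) = \left(-204 + \frac{45}{4}\right) \left(-134\right) = \left(- \frac{771}{4}\right) \left(-134\right) = \frac{51657}{2}$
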